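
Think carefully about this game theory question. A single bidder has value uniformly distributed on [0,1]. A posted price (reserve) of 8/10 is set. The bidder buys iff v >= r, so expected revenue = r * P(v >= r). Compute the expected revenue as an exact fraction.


Step 1: Posted price r = 4/5, value support [0,1]
Step 2: P(v >= r) = (1 - 4/5)/1 = 1/5
Step 3: Expected revenue = r * P(v >= r) = 4/5 * 1/5
Step 4: Revenue = 4/25

4/25


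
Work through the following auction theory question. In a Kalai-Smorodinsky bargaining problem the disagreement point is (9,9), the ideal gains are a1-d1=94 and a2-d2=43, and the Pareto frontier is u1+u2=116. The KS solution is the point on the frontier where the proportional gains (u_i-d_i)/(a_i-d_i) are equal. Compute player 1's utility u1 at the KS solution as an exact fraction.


Step 1: At the KS point, (u1-d1)/r1 = (u2-d2)/r2 = t and u1+u2 = 116
Step 2: u1 = d1 + r1*t and u2 = d2 + r2*t, so (d1 + r1*t) + (d2 + r2*t) = 116
Step 3: t = (116 - 9 - 9)/(94 + 43) = 98/137
Step 4: u1 = d1 + r1*t = 9 + 94 * 98/137 = 10445/137
Step 5: (Check: u2 = d2 + r2*t = 5447/137; u1+u2 = 10445/137 + 5447/137 = 116, on the frontier.)

10445/137


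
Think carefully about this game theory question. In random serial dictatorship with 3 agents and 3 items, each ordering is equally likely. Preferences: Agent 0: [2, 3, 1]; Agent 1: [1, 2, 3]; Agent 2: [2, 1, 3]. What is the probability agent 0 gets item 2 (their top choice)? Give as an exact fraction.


Step 1: Agent 0 wants item 2
Step 2: There are 6 possible orderings of agents
Step 3: In 3 orderings, agent 0 gets item 2
Step 4: Probability = 3/6 = 1/2

1/2


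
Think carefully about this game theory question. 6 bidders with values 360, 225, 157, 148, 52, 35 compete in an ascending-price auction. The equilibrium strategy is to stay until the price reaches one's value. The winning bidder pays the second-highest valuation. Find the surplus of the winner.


Step 1: Identify the highest value: 360
Step 2: Identify the second-highest value: 225
Step 3: The final price = second-highest value = 225
Step 4: Surplus = 360 - 225 = 135

135


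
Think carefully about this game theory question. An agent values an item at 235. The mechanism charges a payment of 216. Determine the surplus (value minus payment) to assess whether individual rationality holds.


Step 1: Surplus = value - payment = 235 - 216 = 19
Step 2: IR is satisfied (surplus >= 0)

19


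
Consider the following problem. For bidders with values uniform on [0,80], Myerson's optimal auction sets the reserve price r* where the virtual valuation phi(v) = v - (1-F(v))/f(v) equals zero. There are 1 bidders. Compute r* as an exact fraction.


Step 1: For U[0,80], F(v) = v/80 and f(v) = 1/80
Step 2: phi(v) = v - (1 - v/80)/(1/80) = v - (80 - v) = 2v - 80
Step 3: Set phi(r*) = 0: 2r* - 80 = 0
Step 4: r* = 80/2 = 40 (the number of bidders n = 1 does not enter)

40


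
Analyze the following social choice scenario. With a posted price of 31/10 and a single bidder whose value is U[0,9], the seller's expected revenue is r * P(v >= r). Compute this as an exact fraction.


Step 1: Posted price r = 31/10, value support [0,9]
Step 2: P(v >= r) = (9 - 31/10)/9 = 59/90
Step 3: Expected revenue = r * P(v >= r) = 31/10 * 59/90
Step 4: Revenue = 1829/900

1829/900


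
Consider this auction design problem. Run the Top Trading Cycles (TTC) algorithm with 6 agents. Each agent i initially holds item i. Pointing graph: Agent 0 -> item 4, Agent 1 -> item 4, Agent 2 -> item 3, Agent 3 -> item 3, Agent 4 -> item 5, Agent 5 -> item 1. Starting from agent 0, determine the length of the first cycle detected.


Step 1: Trace the pointer graph from agent 0: 0 -> 4 -> 5 -> 1 -> 4
Step 2: A cycle is detected when we revisit agent 4
Step 3: The cycle is: 4 -> 5 -> 1 -> 4
Step 4: Cycle length = 3

3


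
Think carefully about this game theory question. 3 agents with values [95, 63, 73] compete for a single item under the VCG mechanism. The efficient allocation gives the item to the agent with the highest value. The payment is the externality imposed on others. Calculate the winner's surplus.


Step 1: The winner is the agent with the highest value: agent 0 with value 95
Step 2: Values of other agents: [63, 73]
Step 3: VCG payment = max of others' values = 73
Step 4: Surplus = 95 - 73 = 22

22


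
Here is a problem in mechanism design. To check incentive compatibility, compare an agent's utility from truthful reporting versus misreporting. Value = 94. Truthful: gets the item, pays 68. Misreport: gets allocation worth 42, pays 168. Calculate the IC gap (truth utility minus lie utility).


Step 1: U(truth) = value - payment = 94 - 68 = 26
Step 2: U(lie) = allocation - payment = 42 - 168 = -126
Step 3: IC gap = 26 - (-126) = 152

152


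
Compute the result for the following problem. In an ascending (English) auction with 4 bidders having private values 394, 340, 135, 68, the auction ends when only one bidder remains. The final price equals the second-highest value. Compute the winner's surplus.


Step 1: Identify the highest value: 394
Step 2: Identify the second-highest value: 340
Step 3: The final price = second-highest value = 340
Step 4: Surplus = 394 - 340 = 54

54


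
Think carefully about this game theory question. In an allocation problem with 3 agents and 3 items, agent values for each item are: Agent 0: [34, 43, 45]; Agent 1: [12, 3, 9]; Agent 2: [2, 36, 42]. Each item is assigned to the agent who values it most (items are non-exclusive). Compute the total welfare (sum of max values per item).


Step 1: For each item, find the maximum value among all agents.
Step 2: Item 0 -> Agent 0 (value 34)
Step 3: Item 1 -> Agent 0 (value 43)
Step 4: Item 2 -> Agent 0 (value 45)
Step 5: Total welfare = 34 + 43 + 45 = 122

122


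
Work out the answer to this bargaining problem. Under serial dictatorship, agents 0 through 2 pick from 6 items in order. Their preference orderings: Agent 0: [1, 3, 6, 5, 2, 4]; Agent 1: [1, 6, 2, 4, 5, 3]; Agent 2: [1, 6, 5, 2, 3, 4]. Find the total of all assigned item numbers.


Step 1: Agent 0 picks item 1
Step 2: Agent 1 picks item 6
Step 3: Agent 2 picks item 5
Step 4: Sum = 1 + 6 + 5 = 12

12


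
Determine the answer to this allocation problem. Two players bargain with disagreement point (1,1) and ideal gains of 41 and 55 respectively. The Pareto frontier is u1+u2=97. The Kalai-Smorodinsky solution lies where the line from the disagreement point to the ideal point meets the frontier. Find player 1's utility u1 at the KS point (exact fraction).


Step 1: At the KS point, (u1-d1)/r1 = (u2-d2)/r2 = t and u1+u2 = 97
Step 2: u1 = d1 + r1*t and u2 = d2 + r2*t, so (d1 + r1*t) + (d2 + r2*t) = 97
Step 3: t = (97 - 1 - 1)/(41 + 55) = 95/96
Step 4: u1 = d1 + r1*t = 1 + 41 * 95/96 = 3991/96
Step 5: (Check: u2 = d2 + r2*t = 5321/96; u1+u2 = 3991/96 + 5321/96 = 97, on the frontier.)

3991/96


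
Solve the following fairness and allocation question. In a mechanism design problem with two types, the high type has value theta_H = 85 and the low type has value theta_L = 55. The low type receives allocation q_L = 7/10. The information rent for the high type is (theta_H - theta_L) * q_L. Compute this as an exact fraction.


Step 1: theta_H - theta_L = 85 - 55 = 30
Step 2: Information rent = (theta_H - theta_L) * q_L
Step 3: = 30 * 7/10
Step 4: = 21

21


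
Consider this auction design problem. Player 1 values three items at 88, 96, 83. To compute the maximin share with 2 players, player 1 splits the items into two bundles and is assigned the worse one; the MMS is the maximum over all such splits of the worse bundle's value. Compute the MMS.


Step 1: Item values = 88, 96, 83
Step 2: Enumerate all 2-bundle partitions and take the smaller bundle:
  Partition 1: {88} vs {96,83} -> bundles 88, 179; min = 88
  Partition 2: {96} vs {88,83} -> bundles 96, 171; min = 96
  Partition 3: {83} vs {88,96} -> bundles 83, 184; min = 83
Step 3: MMS = max(88, 96, 83) = 96

96


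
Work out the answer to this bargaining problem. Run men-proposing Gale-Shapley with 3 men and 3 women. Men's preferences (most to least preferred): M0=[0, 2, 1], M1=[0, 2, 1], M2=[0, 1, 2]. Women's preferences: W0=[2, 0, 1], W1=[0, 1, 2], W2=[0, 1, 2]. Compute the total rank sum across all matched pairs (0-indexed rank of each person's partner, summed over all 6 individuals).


Step 1: Run Gale-Shapley (men propose, women hold best offer):
  M0 proposes to W0; she accepts
  M1 proposes to W0; rejected
  M1 proposes to W2; she accepts
  M2 proposes to W0; she switches from M0
  M0 proposes to W2; she switches from M1
  M1 proposes to W1; she accepts
Step 2: Final matching: W0-M2, W1-M1, W2-M0
Step 3: 0-indexed ranks (man's rank of his match, then woman's): 0 + 0 + 2 + 1 + 1 + 0
Step 4: Total rank sum = 4

4


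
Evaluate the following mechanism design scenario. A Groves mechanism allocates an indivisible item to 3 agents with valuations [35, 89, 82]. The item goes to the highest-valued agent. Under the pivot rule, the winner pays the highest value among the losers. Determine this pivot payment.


Step 1: The efficient winner is agent 1 with value 89
Step 2: Other agents' values: [35, 82]
Step 3: Pivot payment = max(others) = 82
Step 4: The winner pays 82

82


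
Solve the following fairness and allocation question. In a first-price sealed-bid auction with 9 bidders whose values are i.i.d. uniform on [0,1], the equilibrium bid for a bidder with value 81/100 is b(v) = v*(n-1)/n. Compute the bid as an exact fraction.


Step 1: The symmetric BNE bidding function is b(v) = v * (n-1) / n
Step 2: Substitute v = 81/100 and n = 9
Step 3: b = 81/100 * 8/9
Step 4: b = 18/25

18/25


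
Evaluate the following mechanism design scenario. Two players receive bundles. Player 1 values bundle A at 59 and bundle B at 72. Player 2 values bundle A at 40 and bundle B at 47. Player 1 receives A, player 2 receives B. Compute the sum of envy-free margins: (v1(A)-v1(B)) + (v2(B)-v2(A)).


Step 1: Player 1's margin = v1(A) - v1(B) = 59 - 72 = -13
Step 2: Player 2's margin = v2(B) - v2(A) = 47 - 40 = 7
Step 3: Total margin = -13 + 7 = -6

-6


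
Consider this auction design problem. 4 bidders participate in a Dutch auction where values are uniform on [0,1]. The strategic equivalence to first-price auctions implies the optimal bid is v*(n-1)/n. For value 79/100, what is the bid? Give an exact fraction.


Step 1: Dutch auctions are strategically equivalent to first-price auctions
Step 2: The equilibrium bid is b(v) = v*(n-1)/n
Step 3: b = 79/100 * 3/4
Step 4: b = 237/400

237/400


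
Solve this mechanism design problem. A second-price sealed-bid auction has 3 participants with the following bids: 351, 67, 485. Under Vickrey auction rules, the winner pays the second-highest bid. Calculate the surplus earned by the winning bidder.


Step 1: Sort bids in descending order: 485, 351, 67
Step 2: The winning bid is the highest: 485
Step 3: The payment equals the second-highest bid: 351
Step 4: Surplus = winner's bid - payment = 485 - 351 = 134

134


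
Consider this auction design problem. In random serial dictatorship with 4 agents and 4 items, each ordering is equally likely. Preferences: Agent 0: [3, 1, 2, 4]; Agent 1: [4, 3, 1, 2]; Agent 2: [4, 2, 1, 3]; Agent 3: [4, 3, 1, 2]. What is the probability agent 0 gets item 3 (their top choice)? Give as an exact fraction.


Step 1: Agent 0 wants item 3
Step 2: There are 24 possible orderings of agents
Step 3: In 14 orderings, agent 0 gets item 3
Step 4: Probability = 14/24 = 7/12

7/12


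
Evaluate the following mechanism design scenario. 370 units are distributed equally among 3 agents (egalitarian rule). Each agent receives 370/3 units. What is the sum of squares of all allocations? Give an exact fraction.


Step 1: Each agent's share = 370/3
Step 2: Square of each share = (370/3)^2 = 136900/9
Step 3: Sum of squares = 3 * 136900/9 = 136900/3

136900/3


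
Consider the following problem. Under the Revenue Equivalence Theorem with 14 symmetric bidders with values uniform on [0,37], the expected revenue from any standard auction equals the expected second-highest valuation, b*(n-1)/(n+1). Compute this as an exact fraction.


Step 1: By Revenue Equivalence, expected revenue = b*(n-1)/(n+1)
Step 2: Substituting n = 14, b = 37
Step 3: Revenue = 37*(14-1)/(14+1) = 37*13/15
Step 4: Revenue = 481/15

481/15


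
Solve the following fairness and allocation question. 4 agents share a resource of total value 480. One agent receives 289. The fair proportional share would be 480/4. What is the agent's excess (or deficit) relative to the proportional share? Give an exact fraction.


Step 1: Proportional share = 480/4 = 120
Step 2: Agent's actual allocation = 289
Step 3: Excess = 289 - 120 = 169

169


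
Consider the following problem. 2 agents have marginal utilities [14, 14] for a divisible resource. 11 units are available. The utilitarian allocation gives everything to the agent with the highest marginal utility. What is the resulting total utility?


Step 1: The marginal utilities are [14, 14]
Step 2: The highest marginal utility is 14
Step 3: All 11 units go to that agent
Step 4: Total utility = 14 * 11 = 154

154


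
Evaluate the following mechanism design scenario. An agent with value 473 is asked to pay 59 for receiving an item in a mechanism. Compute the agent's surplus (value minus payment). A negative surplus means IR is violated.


Step 1: Surplus = value - payment = 473 - 59 = 414
Step 2: IR is satisfied (surplus >= 0)

414


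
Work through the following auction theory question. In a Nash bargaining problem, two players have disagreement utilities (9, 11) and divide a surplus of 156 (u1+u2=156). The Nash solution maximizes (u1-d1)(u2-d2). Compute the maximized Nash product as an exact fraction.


Step 1: The Nash solution splits surplus symmetrically above the disagreement point
Step 2: u1 = (total + d1 - d2)/2 = (156 + 9 - 11)/2 = 77
Step 3: u2 = (total - d1 + d2)/2 = (156 - 9 + 11)/2 = 79
Step 4: Nash product = (77 - 9) * (79 - 11)
Step 5: = 68 * 68 = 4624

4624


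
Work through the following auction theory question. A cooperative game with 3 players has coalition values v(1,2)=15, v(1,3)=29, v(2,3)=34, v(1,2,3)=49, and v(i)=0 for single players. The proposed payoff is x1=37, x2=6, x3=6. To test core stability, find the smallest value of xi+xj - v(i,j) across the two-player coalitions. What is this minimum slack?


Step 1: Slack for coalition (1,2): x1+x2 - v12 = 43 - 15 = 28
Step 2: Slack for coalition (1,3): x1+x3 - v13 = 43 - 29 = 14
Step 3: Slack for coalition (2,3): x2+x3 - v23 = 12 - 34 = -22
Step 4: Minimum slack = min(28, 14, -22) = -22, attained by (2,3); coalition (2,3) can block (slack < 0), so the allocation is not in the core

-22


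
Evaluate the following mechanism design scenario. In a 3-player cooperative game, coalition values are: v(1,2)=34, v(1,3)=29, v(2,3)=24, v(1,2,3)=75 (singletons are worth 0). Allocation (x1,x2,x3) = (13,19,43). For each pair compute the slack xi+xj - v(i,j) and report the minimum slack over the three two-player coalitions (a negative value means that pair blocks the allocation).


Step 1: Slack for coalition (1,2): x1+x2 - v12 = 32 - 34 = -2
Step 2: Slack for coalition (1,3): x1+x3 - v13 = 56 - 29 = 27
Step 3: Slack for coalition (2,3): x2+x3 - v23 = 62 - 24 = 38
Step 4: Minimum slack = min(-2, 27, 38) = -2, attained by (1,2); coalition (1,2) can block (slack < 0), so the allocation is not in the core

-2


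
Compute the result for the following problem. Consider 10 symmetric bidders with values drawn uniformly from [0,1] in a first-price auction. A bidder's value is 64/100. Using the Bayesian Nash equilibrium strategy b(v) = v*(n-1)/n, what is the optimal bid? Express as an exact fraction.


Step 1: The symmetric BNE bidding function is b(v) = v * (n-1) / n
Step 2: Substitute v = 16/25 and n = 10
Step 3: b = 16/25 * 9/10
Step 4: b = 72/125

72/125


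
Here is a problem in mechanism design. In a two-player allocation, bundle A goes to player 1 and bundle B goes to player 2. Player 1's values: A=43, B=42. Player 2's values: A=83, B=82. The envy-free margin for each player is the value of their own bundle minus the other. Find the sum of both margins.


Step 1: Player 1's margin = v1(A) - v1(B) = 43 - 42 = 1
Step 2: Player 2's margin = v2(B) - v2(A) = 82 - 83 = -1
Step 3: Total margin = 1 + -1 = 0

0


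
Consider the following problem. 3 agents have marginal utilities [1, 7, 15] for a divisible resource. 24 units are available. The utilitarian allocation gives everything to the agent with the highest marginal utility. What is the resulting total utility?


Step 1: The marginal utilities are [1, 7, 15]
Step 2: The highest marginal utility is 15
Step 3: All 24 units go to that agent
Step 4: Total utility = 15 * 24 = 360

360


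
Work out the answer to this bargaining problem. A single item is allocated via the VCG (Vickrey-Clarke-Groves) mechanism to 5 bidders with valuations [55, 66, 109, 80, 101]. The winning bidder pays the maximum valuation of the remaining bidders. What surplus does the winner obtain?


Step 1: The winner is the agent with the highest value: agent 2 with value 109
Step 2: Values of other agents: [55, 66, 80, 101]
Step 3: VCG payment = max of others' values = 101
Step 4: Surplus = 109 - 101 = 8

8


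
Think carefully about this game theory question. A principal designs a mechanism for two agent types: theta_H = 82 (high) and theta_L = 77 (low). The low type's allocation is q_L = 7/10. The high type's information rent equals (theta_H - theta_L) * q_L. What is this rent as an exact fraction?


Step 1: theta_H - theta_L = 82 - 77 = 5
Step 2: Information rent = (theta_H - theta_L) * q_L
Step 3: = 5 * 7/10
Step 4: = 7/2

7/2


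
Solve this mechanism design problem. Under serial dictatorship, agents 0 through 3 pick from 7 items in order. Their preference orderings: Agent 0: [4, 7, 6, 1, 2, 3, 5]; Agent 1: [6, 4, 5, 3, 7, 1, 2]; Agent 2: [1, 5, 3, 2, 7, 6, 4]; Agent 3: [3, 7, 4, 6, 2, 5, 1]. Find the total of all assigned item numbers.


Step 1: Agent 0 picks item 4
Step 2: Agent 1 picks item 6
Step 3: Agent 2 picks item 1
Step 4: Agent 3 picks item 3
Step 5: Sum = 4 + 6 + 1 + 3 = 14

14


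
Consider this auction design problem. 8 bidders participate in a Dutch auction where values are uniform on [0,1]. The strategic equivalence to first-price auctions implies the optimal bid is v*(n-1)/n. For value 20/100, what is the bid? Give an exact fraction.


Step 1: Dutch auctions are strategically equivalent to first-price auctions
Step 2: The equilibrium bid is b(v) = v*(n-1)/n
Step 3: b = 1/5 * 7/8
Step 4: b = 7/40

7/40


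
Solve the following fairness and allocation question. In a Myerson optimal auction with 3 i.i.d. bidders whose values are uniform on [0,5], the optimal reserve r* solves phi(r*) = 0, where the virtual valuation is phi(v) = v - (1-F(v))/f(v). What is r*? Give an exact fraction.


Step 1: For U[0,5], F(v) = v/5 and f(v) = 1/5
Step 2: phi(v) = v - (1 - v/5)/(1/5) = v - (5 - v) = 2v - 5
Step 3: Set phi(r*) = 0: 2r* - 5 = 0
Step 4: r* = 5/2 (the number of bidders n = 3 does not enter)

5/2


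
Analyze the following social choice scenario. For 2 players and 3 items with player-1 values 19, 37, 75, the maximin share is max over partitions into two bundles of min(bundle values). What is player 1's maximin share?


Step 1: Item values = 19, 37, 75
Step 2: Enumerate all 2-bundle partitions and take the smaller bundle:
  Partition 1: {19} vs {37,75} -> bundles 19, 112; min = 19
  Partition 2: {37} vs {19,75} -> bundles 37, 94; min = 37
  Partition 3: {75} vs {19,37} -> bundles 75, 56; min = 56
Step 3: MMS = max(19, 37, 56) = 56

56


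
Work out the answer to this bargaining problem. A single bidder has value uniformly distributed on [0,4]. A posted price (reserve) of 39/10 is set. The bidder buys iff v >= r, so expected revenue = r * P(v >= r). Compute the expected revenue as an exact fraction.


Step 1: Posted price r = 39/10, value support [0,4]
Step 2: P(v >= r) = (4 - 39/10)/4 = 1/40
Step 3: Expected revenue = r * P(v >= r) = 39/10 * 1/40
Step 4: Revenue = 39/400

39/400


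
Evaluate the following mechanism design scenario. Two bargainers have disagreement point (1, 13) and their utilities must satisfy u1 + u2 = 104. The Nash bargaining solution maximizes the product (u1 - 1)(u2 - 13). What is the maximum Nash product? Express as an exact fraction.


Step 1: The Nash solution splits surplus symmetrically above the disagreement point
Step 2: u1 = (total + d1 - d2)/2 = (104 + 1 - 13)/2 = 46
Step 3: u2 = (total - d1 + d2)/2 = (104 - 1 + 13)/2 = 58
Step 4: Nash product = (46 - 1) * (58 - 13)
Step 5: = 45 * 45 = 2025

2025


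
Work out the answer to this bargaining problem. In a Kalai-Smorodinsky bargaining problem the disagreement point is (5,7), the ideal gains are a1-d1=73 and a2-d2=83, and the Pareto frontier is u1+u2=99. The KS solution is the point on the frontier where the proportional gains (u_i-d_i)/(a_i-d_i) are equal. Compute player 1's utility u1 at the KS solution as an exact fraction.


Step 1: At the KS point, (u1-d1)/r1 = (u2-d2)/r2 = t and u1+u2 = 99
Step 2: u1 = d1 + r1*t and u2 = d2 + r2*t, so (d1 + r1*t) + (d2 + r2*t) = 99
Step 3: t = (99 - 5 - 7)/(73 + 83) = 87/156 = 29/52
Step 4: u1 = d1 + r1*t = 5 + 73 * 29/52 = 2377/52
Step 5: (Check: u2 = d2 + r2*t = 2771/52; u1+u2 = 2377/52 + 2771/52 = 99, on the frontier.)

2377/52


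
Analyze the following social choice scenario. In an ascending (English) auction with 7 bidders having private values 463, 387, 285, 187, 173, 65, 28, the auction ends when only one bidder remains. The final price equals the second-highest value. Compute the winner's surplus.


Step 1: Identify the highest value: 463
Step 2: Identify the second-highest value: 387
Step 3: The final price = second-highest value = 387
Step 4: Surplus = 463 - 387 = 76

76


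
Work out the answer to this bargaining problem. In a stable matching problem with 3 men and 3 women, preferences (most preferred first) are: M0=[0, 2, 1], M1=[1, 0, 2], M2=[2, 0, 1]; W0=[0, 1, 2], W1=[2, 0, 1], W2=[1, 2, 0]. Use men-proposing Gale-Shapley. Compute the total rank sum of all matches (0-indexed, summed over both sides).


Step 1: Run Gale-Shapley (men propose, women hold best offer):
  M0 proposes to W0; she accepts
  M1 proposes to W1; she accepts
  M2 proposes to W2; she accepts
Step 2: Final matching: W0-M0, W1-M1, W2-M2
Step 3: 0-indexed ranks (man's rank of his match, then woman's): 0 + 0 + 0 + 2 + 0 + 1
Step 4: Total rank sum = 3

3


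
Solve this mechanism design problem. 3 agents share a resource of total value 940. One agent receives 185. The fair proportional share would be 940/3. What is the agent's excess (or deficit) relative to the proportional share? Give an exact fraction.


Step 1: Proportional share = 940/3
Step 2: Agent's actual allocation = 185
Step 3: Excess = 185 - 940/3 = -385/3

-385/3


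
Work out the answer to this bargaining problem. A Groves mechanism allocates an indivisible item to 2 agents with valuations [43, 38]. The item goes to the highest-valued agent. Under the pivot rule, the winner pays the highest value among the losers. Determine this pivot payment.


Step 1: The efficient winner is agent 0 with value 43
Step 2: Other agents' values: [38]
Step 3: Pivot payment = max(others) = 38
Step 4: The winner pays 38

38


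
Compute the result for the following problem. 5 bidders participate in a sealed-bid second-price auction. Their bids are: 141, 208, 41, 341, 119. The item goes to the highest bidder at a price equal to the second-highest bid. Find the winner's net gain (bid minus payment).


Step 1: Sort bids in descending order: 341, 208, 141, 119, 41
Step 2: The winning bid is the highest: 341
Step 3: The payment equals the second-highest bid: 208
Step 4: Surplus = winner's bid - payment = 341 - 208 = 133

133


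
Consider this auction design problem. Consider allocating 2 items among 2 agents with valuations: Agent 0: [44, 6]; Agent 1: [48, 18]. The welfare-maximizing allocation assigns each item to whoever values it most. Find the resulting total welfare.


Step 1: For each item, find the maximum value among all agents.
Step 2: Item 0 -> Agent 1 (value 48)
Step 3: Item 1 -> Agent 1 (value 18)
Step 4: Total welfare = 48 + 18 = 66

66


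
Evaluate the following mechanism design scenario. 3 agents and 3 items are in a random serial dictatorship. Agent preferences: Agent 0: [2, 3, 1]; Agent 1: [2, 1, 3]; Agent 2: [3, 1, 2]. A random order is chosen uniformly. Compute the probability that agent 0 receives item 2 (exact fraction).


Step 1: Agent 0 wants item 2
Step 2: There are 6 possible orderings of agents
Step 3: In 3 orderings, agent 0 gets item 2
Step 4: Probability = 3/6 = 1/2

1/2


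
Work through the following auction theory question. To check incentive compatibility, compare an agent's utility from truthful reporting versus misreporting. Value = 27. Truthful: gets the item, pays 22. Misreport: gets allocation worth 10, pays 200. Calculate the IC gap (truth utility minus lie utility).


Step 1: U(truth) = value - payment = 27 - 22 = 5
Step 2: U(lie) = allocation - payment = 10 - 200 = -190
Step 3: IC gap = 5 - (-190) = 195

195


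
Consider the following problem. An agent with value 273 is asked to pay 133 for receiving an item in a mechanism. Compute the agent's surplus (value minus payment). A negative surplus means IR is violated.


Step 1: Surplus = value - payment = 273 - 133 = 140
Step 2: IR is satisfied (surplus >= 0)

140


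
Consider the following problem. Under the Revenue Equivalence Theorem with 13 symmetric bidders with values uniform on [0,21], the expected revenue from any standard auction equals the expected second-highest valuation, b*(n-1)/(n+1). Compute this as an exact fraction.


Step 1: By Revenue Equivalence, expected revenue = b*(n-1)/(n+1)
Step 2: Substituting n = 13, b = 21
Step 3: Revenue = 21*(13-1)/(13+1) = 21*12/14
Step 4: Revenue = 252/14 = 18

18


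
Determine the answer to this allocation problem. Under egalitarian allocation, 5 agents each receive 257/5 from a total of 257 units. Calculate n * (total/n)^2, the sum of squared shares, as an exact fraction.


Step 1: Each agent's share = 257/5
Step 2: Square of each share = (257/5)^2 = 66049/25
Step 3: Sum of squares = 5 * 66049/25 = 66049/5

66049/5


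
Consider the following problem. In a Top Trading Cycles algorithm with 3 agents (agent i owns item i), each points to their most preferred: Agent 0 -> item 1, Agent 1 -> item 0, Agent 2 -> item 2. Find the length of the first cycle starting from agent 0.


Step 1: Trace the pointer graph from agent 0: 0 -> 1 -> 0
Step 2: A cycle is detected when we revisit agent 0
Step 3: The cycle is: 0 -> 1 -> 0
Step 4: Cycle length = 2

2


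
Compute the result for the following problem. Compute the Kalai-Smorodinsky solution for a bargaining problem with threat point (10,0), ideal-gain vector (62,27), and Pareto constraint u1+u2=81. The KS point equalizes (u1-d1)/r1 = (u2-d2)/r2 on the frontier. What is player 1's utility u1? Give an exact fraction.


Step 1: At the KS point, (u1-d1)/r1 = (u2-d2)/r2 = t and u1+u2 = 81
Step 2: u1 = d1 + r1*t and u2 = d2 + r2*t, so (d1 + r1*t) + (d2 + r2*t) = 81
Step 3: t = (81 - 10 - 0)/(62 + 27) = 71/89
Step 4: u1 = d1 + r1*t = 10 + 62 * 71/89 = 5292/89
Step 5: (Check: u2 = d2 + r2*t = 1917/89; u1+u2 = 5292/89 + 1917/89 = 81, on the frontier.)

5292/89


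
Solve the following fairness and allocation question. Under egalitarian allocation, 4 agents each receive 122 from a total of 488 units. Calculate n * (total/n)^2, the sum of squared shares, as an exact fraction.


Step 1: Each agent's share = 488/4 = 122
Step 2: Square of each share = (122)^2 = 14884
Step 3: Sum of squares = 4 * 14884 = 59536

59536


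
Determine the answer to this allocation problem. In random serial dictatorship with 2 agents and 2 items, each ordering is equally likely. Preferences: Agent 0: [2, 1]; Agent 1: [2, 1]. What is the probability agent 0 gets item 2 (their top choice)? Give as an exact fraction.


Step 1: Agent 0 wants item 2
Step 2: There are 2 possible orderings of agents
Step 3: In 1 orderings, agent 0 gets item 2
Step 4: Probability = 1/2

1/2


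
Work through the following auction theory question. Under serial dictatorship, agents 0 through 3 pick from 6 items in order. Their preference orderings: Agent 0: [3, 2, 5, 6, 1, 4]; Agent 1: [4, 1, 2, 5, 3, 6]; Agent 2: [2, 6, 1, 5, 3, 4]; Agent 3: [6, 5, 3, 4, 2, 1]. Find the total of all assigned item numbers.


Step 1: Agent 0 picks item 3
Step 2: Agent 1 picks item 4
Step 3: Agent 2 picks item 2
Step 4: Agent 3 picks item 6
Step 5: Sum = 3 + 4 + 2 + 6 = 15

15


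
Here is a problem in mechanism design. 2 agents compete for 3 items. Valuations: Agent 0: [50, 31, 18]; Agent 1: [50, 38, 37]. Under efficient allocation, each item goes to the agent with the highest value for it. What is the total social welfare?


Step 1: For each item, find the maximum value among all agents.
Step 2: Item 0 -> Agent 0 (value 50)
Step 3: Item 1 -> Agent 1 (value 38)
Step 4: Item 2 -> Agent 1 (value 37)
Step 5: Total welfare = 50 + 38 + 37 = 125

125


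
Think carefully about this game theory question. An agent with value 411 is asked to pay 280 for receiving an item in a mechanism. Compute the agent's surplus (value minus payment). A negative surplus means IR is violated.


Step 1: Surplus = value - payment = 411 - 280 = 131
Step 2: IR is satisfied (surplus >= 0)

131


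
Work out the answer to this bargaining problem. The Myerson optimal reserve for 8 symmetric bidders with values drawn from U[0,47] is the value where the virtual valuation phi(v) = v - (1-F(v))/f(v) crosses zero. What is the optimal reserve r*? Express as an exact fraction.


Step 1: For U[0,47], F(v) = v/47 and f(v) = 1/47
Step 2: phi(v) = v - (1 - v/47)/(1/47) = v - (47 - v) = 2v - 47
Step 3: Set phi(r*) = 0: 2r* - 47 = 0
Step 4: r* = 47/2 (the number of bidders n = 8 does not enter)

47/2


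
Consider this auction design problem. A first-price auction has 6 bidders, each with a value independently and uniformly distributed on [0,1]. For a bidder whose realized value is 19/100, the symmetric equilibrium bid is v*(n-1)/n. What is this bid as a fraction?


Step 1: The symmetric BNE bidding function is b(v) = v * (n-1) / n
Step 2: Substitute v = 19/100 and n = 6
Step 3: b = 19/100 * 5/6
Step 4: b = 19/120

19/120


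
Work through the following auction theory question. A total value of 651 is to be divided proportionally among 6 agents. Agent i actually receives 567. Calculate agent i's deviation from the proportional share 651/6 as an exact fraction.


Step 1: Proportional share = 651/6 = 217/2
Step 2: Agent's actual allocation = 567
Step 3: Excess = 567 - 217/2 = 917/2

917/2


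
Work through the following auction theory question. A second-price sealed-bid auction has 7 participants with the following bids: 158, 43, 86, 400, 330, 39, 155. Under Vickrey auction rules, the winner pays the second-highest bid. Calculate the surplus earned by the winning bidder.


Step 1: Sort bids in descending order: 400, 330, 158, 155, 86, 43, 39
Step 2: The winning bid is the highest: 400
Step 3: The payment equals the second-highest bid: 330
Step 4: Surplus = winner's bid - payment = 400 - 330 = 70

70


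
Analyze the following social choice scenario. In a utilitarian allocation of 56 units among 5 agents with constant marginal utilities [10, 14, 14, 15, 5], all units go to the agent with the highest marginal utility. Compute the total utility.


Step 1: The marginal utilities are [10, 14, 14, 15, 5]
Step 2: The highest marginal utility is 15
Step 3: All 56 units go to that agent
Step 4: Total utility = 15 * 56 = 840

840


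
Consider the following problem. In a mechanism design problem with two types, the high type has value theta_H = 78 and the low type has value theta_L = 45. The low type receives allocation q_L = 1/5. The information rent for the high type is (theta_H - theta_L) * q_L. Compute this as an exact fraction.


Step 1: theta_H - theta_L = 78 - 45 = 33
Step 2: Information rent = (theta_H - theta_L) * q_L
Step 3: = 33 * 1/5
Step 4: = 33/5

33/5


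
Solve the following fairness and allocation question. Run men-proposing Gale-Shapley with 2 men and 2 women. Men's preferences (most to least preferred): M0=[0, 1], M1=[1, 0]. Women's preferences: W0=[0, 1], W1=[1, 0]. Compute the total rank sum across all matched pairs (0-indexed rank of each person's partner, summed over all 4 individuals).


Step 1: Run Gale-Shapley (men propose, women hold best offer):
  M0 proposes to W0; she accepts
  M1 proposes to W1; she accepts
Step 2: Final matching: W0-M0, W1-M1
Step 3: 0-indexed ranks (man's rank of his match, then woman's): 0 + 0 + 0 + 0
Step 4: Total rank sum = 0

0


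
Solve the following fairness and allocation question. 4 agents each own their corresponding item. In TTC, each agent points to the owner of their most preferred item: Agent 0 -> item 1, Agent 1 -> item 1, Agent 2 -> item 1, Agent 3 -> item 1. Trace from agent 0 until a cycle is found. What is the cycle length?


Step 1: Trace the pointer graph from agent 0: 0 -> 1 -> 1
Step 2: A cycle is detected when we revisit agent 1
Step 3: The cycle is: 1 -> 1
Step 4: Cycle length = 1

1


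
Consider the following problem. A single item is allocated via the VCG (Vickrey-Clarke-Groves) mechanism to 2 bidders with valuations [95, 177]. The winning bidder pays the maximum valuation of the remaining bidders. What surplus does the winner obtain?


Step 1: The winner is the agent with the highest value: agent 1 with value 177
Step 2: Values of other agents: [95]
Step 3: VCG payment = max of others' values = 95
Step 4: Surplus = 177 - 95 = 82

82


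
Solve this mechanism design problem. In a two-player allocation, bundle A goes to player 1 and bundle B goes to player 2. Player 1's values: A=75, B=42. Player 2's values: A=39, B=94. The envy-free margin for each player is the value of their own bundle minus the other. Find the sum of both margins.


Step 1: Player 1's margin = v1(A) - v1(B) = 75 - 42 = 33
Step 2: Player 2's margin = v2(B) - v2(A) = 94 - 39 = 55
Step 3: Total margin = 33 + 55 = 88

88


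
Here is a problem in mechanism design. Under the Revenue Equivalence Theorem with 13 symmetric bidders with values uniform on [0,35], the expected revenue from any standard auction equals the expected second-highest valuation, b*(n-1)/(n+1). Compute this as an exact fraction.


Step 1: By Revenue Equivalence, expected revenue = b*(n-1)/(n+1)
Step 2: Substituting n = 13, b = 35
Step 3: Revenue = 35*(13-1)/(13+1) = 35*12/14
Step 4: Revenue = 420/14 = 30

30


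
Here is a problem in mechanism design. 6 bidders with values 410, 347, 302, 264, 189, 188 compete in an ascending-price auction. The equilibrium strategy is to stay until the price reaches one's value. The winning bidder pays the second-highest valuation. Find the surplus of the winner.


Step 1: Identify the highest value: 410
Step 2: Identify the second-highest value: 347
Step 3: The final price = second-highest value = 347
Step 4: Surplus = 410 - 347 = 63

63


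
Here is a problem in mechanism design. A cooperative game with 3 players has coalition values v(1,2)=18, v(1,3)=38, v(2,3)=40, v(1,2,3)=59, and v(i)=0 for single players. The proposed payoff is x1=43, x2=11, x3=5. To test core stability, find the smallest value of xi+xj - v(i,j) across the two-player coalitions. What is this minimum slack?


Step 1: Slack for coalition (1,2): x1+x2 - v12 = 54 - 18 = 36
Step 2: Slack for coalition (1,3): x1+x3 - v13 = 48 - 38 = 10
Step 3: Slack for coalition (2,3): x2+x3 - v23 = 16 - 40 = -24
Step 4: Minimum slack = min(36, 10, -24) = -24, attained by (2,3); coalition (2,3) can block (slack < 0), so the allocation is not in the core

-24


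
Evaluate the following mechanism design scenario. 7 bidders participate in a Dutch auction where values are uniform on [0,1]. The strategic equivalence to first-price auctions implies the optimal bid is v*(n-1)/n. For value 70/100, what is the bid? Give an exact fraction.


Step 1: Dutch auctions are strategically equivalent to first-price auctions
Step 2: The equilibrium bid is b(v) = v*(n-1)/n
Step 3: b = 7/10 * 6/7
Step 4: b = 3/5

3/5


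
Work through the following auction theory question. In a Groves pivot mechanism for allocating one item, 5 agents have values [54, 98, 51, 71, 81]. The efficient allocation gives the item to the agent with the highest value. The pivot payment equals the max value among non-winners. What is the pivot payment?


Step 1: The efficient winner is agent 1 with value 98
Step 2: Other agents' values: [54, 51, 71, 81]
Step 3: Pivot payment = max(others) = 81
Step 4: The winner pays 81

81


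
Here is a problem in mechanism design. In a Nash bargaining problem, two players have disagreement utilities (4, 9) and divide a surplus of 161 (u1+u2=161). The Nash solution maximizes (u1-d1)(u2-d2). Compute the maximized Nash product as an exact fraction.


Step 1: The Nash solution splits surplus symmetrically above the disagreement point
Step 2: u1 = (total + d1 - d2)/2 = (161 + 4 - 9)/2 = 78
Step 3: u2 = (total - d1 + d2)/2 = (161 - 4 + 9)/2 = 83
Step 4: Nash product = (78 - 4) * (83 - 9)
Step 5: = 74 * 74 = 5476

5476


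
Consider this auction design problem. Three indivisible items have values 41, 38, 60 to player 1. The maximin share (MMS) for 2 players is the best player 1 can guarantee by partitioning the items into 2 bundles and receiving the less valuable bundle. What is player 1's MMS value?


Step 1: Item values = 41, 38, 60
Step 2: Enumerate all 2-bundle partitions and take the smaller bundle:
  Partition 1: {41} vs {38,60} -> bundles 41, 98; min = 41
  Partition 2: {38} vs {41,60} -> bundles 38, 101; min = 38
  Partition 3: {60} vs {41,38} -> bundles 60, 79; min = 60
Step 3: MMS = max(41, 38, 60) = 60

60


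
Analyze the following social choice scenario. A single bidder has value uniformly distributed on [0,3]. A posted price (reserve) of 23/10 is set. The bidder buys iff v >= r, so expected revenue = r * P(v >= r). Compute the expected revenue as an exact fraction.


Step 1: Posted price r = 23/10, value support [0,3]
Step 2: P(v >= r) = (3 - 23/10)/3 = 7/30
Step 3: Expected revenue = r * P(v >= r) = 23/10 * 7/30
Step 4: Revenue = 161/300

161/300


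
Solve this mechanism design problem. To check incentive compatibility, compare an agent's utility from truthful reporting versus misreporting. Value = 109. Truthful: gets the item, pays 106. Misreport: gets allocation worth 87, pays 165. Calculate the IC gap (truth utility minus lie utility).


Step 1: U(truth) = value - payment = 109 - 106 = 3
Step 2: U(lie) = allocation - payment = 87 - 165 = -78
Step 3: IC gap = 3 - (-78) = 81

81


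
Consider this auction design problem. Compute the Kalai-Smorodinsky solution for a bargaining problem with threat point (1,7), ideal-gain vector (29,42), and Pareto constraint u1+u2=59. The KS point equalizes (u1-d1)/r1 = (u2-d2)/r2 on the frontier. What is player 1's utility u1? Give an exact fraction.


Step 1: At the KS point, (u1-d1)/r1 = (u2-d2)/r2 = t and u1+u2 = 59
Step 2: u1 = d1 + r1*t and u2 = d2 + r2*t, so (d1 + r1*t) + (d2 + r2*t) = 59
Step 3: t = (59 - 1 - 7)/(29 + 42) = 51/71
Step 4: u1 = d1 + r1*t = 1 + 29 * 51/71 = 1550/71
Step 5: (Check: u2 = d2 + r2*t = 2639/71; u1+u2 = 1550/71 + 2639/71 = 59, on the frontier.)

1550/71


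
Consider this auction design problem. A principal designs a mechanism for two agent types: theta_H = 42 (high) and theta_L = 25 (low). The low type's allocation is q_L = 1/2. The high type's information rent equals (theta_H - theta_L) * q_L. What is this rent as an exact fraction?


Step 1: theta_H - theta_L = 42 - 25 = 17
Step 2: Information rent = (theta_H - theta_L) * q_L
Step 3: = 17 * 1/2
Step 4: = 17/2

17/2
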